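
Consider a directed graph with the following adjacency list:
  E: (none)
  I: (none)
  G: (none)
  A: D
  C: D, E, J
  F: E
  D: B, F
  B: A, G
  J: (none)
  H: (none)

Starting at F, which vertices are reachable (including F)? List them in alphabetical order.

Start at F.
Its neighbours: E.
Nothing further is reachable.

E, F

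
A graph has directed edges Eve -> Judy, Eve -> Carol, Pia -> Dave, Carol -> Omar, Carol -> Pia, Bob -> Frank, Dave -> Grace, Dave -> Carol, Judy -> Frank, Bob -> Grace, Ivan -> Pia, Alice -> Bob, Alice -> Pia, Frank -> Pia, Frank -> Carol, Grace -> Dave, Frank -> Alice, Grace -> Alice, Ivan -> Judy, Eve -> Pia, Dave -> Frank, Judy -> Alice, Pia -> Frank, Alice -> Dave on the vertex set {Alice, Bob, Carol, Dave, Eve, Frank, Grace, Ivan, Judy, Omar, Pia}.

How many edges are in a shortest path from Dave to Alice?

2

Distance 0: Dave.
Distance 1: Carol, Frank, Grace.
Distance 2: Alice, Omar, Pia — contains Alice.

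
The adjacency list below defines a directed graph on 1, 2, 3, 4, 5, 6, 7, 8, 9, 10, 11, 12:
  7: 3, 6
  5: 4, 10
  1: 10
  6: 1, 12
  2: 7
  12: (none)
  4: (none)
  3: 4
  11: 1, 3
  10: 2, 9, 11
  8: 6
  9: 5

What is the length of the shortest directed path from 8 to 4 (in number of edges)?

6

Distance 0: 8.
Distance 1: 6.
Distance 2: 1, 12.
Distance 3: 10.
Distance 4: 2, 9, 11.
Distance 5: 3, 5, 7.
Distance 6: 4 — contains 4.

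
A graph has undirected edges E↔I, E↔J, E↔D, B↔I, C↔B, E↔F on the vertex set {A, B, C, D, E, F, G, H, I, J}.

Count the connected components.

From A: component {A}.
From B: component {B, C, D, E, F, I, J}.
From G: component {G}.
From H: component {H}.
That's 4 components.

4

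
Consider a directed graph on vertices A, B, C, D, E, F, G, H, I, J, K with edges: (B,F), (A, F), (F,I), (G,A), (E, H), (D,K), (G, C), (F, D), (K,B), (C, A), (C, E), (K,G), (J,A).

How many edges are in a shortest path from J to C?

Distance 0: J.
Distance 1: A.
Distance 2: F.
Distance 3: D, I.
Distance 4: K.
Distance 5: B, G.
Distance 6: C — contains C.

6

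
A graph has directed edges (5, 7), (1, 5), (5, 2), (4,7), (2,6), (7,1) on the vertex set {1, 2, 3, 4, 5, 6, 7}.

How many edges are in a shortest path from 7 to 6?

Distance 0: 7.
Distance 1: 1.
Distance 2: 5.
Distance 3: 2.
Distance 4: 6 — contains 6.

4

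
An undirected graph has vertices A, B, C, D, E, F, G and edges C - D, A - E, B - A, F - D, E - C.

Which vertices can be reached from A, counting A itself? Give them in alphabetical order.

A, B, C, D, E, F

Start at A.
Its neighbours: B, E.
Then their neighbours: C.
Then next layer: D.
Then next layer: F.
Nothing further is reachable.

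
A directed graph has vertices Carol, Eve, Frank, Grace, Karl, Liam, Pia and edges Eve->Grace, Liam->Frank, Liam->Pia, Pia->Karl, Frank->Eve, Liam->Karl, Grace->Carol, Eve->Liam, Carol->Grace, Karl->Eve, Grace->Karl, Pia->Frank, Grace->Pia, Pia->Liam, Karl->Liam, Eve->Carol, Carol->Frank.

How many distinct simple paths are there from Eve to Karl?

8

Eve→Carol→Grace→Karl
Eve→Carol→Grace→Pia→Karl
Eve→Carol→Grace→Pia→Liam→Karl
Eve→Grace→Karl
Eve→Grace→Pia→Karl
Eve→Grace→Pia→Liam→Karl
Eve→Liam→Karl
Eve→Liam→Pia→Karl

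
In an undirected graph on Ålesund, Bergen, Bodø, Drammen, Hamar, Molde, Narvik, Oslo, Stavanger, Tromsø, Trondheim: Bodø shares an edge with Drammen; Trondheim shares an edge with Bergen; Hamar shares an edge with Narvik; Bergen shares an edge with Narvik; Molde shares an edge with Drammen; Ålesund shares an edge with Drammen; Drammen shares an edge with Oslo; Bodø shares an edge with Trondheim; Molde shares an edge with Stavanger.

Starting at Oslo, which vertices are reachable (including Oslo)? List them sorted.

Ålesund, Bergen, Bodø, Drammen, Hamar, Molde, Narvik, Oslo, Stavanger, Trondheim

Start at Oslo.
Its neighbours: Drammen.
Then their neighbours: Ålesund, Bodø, Molde.
Then next layer: Stavanger, Trondheim.
Then next layer: Bergen.
Then next layer: Narvik.
Then next layer: Hamar.
Nothing further is reachable.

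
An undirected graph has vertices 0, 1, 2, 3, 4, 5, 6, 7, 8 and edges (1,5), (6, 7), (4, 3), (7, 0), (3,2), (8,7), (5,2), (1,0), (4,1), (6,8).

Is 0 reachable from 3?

Explore from 3.
Distance 1: reach 2, 4.
Distance 2: reach 1, 5.
Distance 3: reach 0.
Found 0.

Yes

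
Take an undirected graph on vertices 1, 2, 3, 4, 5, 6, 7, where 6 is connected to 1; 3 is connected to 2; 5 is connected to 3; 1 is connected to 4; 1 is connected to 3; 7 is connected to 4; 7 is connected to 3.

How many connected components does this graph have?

From 1: component {1, 2, 3, 4, 5, 6, 7}.
That's 1 component.

1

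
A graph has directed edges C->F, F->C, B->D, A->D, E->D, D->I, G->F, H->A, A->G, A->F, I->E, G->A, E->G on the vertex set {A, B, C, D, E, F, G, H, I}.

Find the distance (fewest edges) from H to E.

Distance 0: H.
Distance 1: A.
Distance 2: D, F, G.
Distance 3: C, I.
Distance 4: E — contains E.

4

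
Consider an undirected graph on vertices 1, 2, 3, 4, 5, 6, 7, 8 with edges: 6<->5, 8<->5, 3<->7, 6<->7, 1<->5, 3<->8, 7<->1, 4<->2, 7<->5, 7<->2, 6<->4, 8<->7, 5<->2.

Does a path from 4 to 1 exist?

Yes

Explore from 4.
Distance 1: reach 2, 6.
Distance 2: reach 5, 7.
Distance 3: reach 1, 3, 8.
Found 1.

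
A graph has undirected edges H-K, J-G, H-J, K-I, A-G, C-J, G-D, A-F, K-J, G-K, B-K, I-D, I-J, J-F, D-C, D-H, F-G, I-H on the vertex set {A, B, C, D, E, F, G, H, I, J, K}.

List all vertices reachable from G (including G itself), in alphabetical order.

A, B, C, D, F, G, H, I, J, K

Start at G.
Its neighbours: A, D, F, J, K.
Then their neighbours: B, C, H, I.
Nothing further is reachable.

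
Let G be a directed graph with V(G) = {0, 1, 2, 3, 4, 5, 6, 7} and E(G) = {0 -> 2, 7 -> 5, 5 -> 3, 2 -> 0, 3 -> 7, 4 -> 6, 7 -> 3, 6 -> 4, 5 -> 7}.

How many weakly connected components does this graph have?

From 0: component {0, 2}.
From 1: component {1}.
From 3: component {3, 5, 7}.
From 4: component {4, 6}.
That's 4 components.

4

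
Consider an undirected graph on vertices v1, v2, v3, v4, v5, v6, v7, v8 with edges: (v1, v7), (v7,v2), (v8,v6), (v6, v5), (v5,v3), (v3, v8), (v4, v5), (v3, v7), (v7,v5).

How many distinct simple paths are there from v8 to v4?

v8–v3–v5–v4
v8–v3–v7–v5–v4
v8–v6–v5–v4

3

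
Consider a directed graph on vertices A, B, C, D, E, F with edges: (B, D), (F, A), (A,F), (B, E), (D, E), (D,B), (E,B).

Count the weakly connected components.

From A: component {A, F}.
From B: component {B, D, E}.
From C: component {C}.
That's 3 components.

3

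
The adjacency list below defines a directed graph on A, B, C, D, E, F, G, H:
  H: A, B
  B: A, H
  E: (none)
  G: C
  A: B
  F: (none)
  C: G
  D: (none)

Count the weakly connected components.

5

From A: component {A, B, H}.
From C: component {C, G}.
From D: component {D}.
From E: component {E}.
From F: component {F}.
That's 5 components.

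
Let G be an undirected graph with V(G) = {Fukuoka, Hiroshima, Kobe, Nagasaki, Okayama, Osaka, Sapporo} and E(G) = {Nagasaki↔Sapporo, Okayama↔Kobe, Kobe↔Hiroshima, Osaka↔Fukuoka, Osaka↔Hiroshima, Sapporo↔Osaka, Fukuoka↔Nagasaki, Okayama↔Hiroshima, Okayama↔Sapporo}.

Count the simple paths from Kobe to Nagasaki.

Kobe–Hiroshima–Okayama–Sapporo–Nagasaki
Kobe–Hiroshima–Okayama–Sapporo–Osaka–Fukuoka–Nagasaki
Kobe–Hiroshima–Osaka–Fukuoka–Nagasaki
Kobe–Hiroshima–Osaka–Sapporo–Nagasaki
Kobe–Okayama–Hiroshima–Osaka–Fukuoka–Nagasaki
Kobe–Okayama–Hiroshima–Osaka–Sapporo–Nagasaki
Kobe–Okayama–Sapporo–Nagasaki
Kobe–Okayama–Sapporo–Osaka–Fukuoka–Nagasaki

8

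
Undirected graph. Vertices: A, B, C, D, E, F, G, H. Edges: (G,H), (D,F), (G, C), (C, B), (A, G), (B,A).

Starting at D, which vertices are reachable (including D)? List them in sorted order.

Start at D.
Its neighbours: F.
Nothing further is reachable.

D, F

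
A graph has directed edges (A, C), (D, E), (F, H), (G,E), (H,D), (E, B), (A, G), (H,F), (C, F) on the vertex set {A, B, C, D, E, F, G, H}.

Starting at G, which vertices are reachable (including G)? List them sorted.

B, E, G

Start at G.
Its neighbours: E.
Then their neighbours: B.
Nothing further is reachable.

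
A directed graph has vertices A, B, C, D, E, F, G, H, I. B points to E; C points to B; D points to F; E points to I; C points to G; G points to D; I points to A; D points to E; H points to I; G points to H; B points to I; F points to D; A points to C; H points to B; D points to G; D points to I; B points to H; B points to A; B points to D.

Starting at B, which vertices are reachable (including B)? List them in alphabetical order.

Start at B.
Its neighbours: A, D, E, H, I.
Then their neighbours: C, F, G.
Every vertex is now reached.

A, B, C, D, E, F, G, H, I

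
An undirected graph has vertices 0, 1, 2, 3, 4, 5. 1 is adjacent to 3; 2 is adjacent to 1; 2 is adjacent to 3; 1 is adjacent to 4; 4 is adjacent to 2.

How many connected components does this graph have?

3

From 0: component {0}.
From 1: component {1, 2, 3, 4}.
From 5: component {5}.
That's 3 components.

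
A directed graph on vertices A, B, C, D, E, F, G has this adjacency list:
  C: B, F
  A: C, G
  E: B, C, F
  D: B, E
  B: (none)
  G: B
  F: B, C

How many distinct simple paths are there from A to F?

1

A→C→F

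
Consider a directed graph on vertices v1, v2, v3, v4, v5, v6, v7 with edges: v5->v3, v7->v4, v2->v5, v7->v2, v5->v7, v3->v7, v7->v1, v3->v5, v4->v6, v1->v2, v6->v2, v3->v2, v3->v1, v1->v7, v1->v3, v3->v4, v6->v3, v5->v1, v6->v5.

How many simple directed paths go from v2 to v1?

5

v2→v5→v1
v2→v5→v3→v1
v2→v5→v3→v7→v1
v2→v5→v7→v1
v2→v5→v7→v4→v6→v3→v1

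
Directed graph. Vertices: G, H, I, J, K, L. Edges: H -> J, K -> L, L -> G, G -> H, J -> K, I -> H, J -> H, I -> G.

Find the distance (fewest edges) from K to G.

2

Distance 0: K.
Distance 1: L.
Distance 2: G — contains G.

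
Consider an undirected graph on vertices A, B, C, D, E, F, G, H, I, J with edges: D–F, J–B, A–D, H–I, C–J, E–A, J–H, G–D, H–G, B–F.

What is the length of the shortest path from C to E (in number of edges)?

Distance 0: C.
Distance 1: J.
Distance 2: B, H.
Distance 3: F, G, I.
Distance 4: D.
Distance 5: A.
Distance 6: E — contains E.

6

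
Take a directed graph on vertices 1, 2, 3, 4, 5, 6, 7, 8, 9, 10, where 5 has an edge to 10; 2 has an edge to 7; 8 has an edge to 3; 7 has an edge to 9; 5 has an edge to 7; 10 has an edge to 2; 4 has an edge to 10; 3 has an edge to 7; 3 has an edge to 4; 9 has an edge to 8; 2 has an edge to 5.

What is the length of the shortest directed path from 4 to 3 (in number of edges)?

Distance 0: 4.
Distance 1: 10.
Distance 2: 2.
Distance 3: 5, 7.
Distance 4: 9.
Distance 5: 8.
Distance 6: 3 — contains 3.

6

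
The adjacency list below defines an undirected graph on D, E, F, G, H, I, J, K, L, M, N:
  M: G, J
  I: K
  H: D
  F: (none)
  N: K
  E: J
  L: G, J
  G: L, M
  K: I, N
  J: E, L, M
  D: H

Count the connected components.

From D: component {D, H}.
From E: component {E, G, J, L, M}.
From F: component {F}.
From I: component {I, K, N}.
That's 4 components.

4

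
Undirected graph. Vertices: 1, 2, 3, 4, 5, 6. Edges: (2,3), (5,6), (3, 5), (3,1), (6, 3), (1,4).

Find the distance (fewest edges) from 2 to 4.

Distance 0: 2.
Distance 1: 3.
Distance 2: 1, 5, 6.
Distance 3: 4 — contains 4.

3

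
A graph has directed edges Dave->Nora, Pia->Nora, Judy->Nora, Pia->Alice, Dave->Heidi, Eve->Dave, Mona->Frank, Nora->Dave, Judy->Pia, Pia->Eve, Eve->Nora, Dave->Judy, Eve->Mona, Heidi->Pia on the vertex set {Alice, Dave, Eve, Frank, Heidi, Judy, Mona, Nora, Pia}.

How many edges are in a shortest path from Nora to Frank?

6

Distance 0: Nora.
Distance 1: Dave.
Distance 2: Heidi, Judy.
Distance 3: Pia.
Distance 4: Alice, Eve.
Distance 5: Mona.
Distance 6: Frank — contains Frank.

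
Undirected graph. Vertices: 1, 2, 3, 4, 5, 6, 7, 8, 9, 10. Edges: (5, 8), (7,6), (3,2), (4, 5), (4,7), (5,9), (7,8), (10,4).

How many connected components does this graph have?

3

From 1: component {1}.
From 2: component {2, 3}.
From 4: component {4, 5, 6, 7, 8, 9, 10}.
That's 3 components.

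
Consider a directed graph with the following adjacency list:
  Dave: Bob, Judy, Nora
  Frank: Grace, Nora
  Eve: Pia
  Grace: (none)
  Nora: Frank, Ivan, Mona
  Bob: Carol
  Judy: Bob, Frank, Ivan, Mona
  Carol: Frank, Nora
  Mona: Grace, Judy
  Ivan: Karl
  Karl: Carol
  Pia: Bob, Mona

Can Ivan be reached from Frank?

Explore from Frank.
Distance 1: reach Grace, Nora.
Distance 2: reach Ivan, Mona.
Found Ivan.

Yes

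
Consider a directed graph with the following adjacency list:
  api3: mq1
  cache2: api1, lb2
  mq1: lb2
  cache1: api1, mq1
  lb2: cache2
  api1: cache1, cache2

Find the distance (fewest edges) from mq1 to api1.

Distance 0: mq1.
Distance 1: lb2.
Distance 2: cache2.
Distance 3: api1 — contains api1.

3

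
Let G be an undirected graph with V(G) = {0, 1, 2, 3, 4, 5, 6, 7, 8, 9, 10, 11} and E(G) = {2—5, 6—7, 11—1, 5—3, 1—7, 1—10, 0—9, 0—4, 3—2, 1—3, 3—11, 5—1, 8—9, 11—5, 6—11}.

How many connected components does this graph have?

From 0: component {0, 4, 8, 9}.
From 1: component {1, 2, 3, 5, 6, 7, 10, 11}.
That's 2 components.

2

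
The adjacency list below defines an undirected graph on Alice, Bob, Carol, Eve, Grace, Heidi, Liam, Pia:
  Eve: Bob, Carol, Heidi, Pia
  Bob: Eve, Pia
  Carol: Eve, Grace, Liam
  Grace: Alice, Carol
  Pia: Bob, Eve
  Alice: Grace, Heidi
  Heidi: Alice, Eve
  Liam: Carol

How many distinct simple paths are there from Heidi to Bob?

Heidi–Alice–Grace–Carol–Eve–Bob
Heidi–Alice–Grace–Carol–Eve–Pia–Bob
Heidi–Eve–Bob
Heidi–Eve–Pia–Bob

4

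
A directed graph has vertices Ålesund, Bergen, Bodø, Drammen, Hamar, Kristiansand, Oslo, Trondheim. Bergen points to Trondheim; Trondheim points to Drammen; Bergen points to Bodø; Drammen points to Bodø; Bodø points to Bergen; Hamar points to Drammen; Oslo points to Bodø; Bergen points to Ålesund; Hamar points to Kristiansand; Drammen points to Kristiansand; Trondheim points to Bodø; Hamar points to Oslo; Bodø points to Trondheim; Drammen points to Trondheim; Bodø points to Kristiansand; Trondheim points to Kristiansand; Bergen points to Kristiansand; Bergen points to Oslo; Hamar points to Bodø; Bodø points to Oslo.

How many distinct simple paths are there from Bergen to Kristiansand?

11

Bergen→Bodø→Kristiansand
Bergen→Bodø→Trondheim→Drammen→Kristiansand
Bergen→Bodø→Trondheim→Kristiansand
Bergen→Kristiansand
Bergen→Oslo→Bodø→Kristiansand
Bergen→Oslo→Bodø→Trondheim→Drammen→Kristiansand
Bergen→Oslo→Bodø→Trondheim→Kristiansand
Bergen→Trondheim→Bodø→Kristiansand
Bergen→Trondheim→Drammen→Bodø→Kristiansand
Bergen→Trondheim→Drammen→Kristiansand
Bergen→Trondheim→Kristiansand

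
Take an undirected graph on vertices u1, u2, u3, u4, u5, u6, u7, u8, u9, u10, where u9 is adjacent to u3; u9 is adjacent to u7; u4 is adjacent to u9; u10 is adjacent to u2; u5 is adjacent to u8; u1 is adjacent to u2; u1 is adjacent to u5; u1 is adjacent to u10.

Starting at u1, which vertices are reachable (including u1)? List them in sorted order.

Start at u1.
Its neighbours: u2, u5, u10.
Then their neighbours: u8.
Nothing further is reachable.

u1, u2, u5, u8, u10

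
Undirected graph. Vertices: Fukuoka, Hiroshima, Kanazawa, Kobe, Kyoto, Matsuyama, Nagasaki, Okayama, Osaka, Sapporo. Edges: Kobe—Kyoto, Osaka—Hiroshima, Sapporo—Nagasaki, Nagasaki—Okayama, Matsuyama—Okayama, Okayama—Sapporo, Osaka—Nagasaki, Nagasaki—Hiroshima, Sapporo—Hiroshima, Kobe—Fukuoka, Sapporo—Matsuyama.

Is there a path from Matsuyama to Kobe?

Explore from Matsuyama.
Distance 1: reach Okayama, Sapporo.
Distance 2: reach Hiroshima, Nagasaki.
Distance 3: reach Osaka.
The search is exhausted without reaching Kobe; it lies in a different component.

No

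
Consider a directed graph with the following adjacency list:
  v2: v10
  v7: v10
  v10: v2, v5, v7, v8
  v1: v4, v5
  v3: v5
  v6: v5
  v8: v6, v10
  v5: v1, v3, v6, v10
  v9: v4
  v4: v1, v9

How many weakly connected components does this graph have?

From v1: component {v1, v2, v3, v4, v5, v6, v7, v8, v9, v10}.
That's 1 component.

1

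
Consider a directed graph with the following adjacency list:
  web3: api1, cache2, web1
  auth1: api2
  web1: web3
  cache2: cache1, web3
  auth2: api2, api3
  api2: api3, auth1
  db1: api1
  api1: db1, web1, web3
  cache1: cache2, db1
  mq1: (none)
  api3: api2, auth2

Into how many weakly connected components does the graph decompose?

From api1: component {api1, cache1, cache2, db1, web1, web3}.
From api2: component {api2, api3, auth1, auth2}.
From mq1: component {mq1}.
That's 3 components.

3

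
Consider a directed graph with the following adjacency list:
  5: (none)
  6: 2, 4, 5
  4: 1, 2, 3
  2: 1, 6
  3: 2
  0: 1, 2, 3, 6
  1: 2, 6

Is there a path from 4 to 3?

Explore from 4.
Distance 1: reach 1, 2, 3.
Found 3.

Yes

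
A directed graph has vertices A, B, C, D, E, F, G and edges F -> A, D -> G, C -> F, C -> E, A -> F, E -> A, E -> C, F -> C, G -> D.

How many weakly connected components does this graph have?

From A: component {A, C, E, F}.
From B: component {B}.
From D: component {D, G}.
That's 3 components.

3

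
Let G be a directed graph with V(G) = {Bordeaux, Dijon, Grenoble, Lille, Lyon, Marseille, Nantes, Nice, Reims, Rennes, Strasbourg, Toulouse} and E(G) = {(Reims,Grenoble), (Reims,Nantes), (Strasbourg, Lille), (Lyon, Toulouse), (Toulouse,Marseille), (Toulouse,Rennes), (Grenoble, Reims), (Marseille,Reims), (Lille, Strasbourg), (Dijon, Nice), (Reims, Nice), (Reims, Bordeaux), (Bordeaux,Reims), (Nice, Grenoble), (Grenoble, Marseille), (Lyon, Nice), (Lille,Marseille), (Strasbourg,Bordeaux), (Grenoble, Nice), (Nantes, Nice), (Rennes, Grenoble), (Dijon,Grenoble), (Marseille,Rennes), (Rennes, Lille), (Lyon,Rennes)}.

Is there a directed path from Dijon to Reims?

Yes

Explore from Dijon.
Distance 1: reach Grenoble, Nice.
Distance 2: reach Marseille, Reims.
Found Reims.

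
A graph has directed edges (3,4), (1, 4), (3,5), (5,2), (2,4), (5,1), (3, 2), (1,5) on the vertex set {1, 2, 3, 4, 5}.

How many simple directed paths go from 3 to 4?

4

3→2→4
3→4
3→5→1→4
3→5→2→4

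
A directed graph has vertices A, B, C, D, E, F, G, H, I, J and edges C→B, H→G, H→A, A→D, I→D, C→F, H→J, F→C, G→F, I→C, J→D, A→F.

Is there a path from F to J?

No

Explore from F.
Distance 1: reach C.
Distance 2: reach B.
The search from F is exhausted; no directed path reaches J.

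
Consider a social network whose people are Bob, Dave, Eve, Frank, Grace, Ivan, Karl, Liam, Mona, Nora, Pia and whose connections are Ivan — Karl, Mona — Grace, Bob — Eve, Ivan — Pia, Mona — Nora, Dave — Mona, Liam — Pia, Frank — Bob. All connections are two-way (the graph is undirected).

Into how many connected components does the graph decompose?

From Bob: component {Bob, Eve, Frank}.
From Dave: component {Dave, Grace, Mona, Nora}.
From Ivan: component {Ivan, Karl, Liam, Pia}.
That's 3 components.

3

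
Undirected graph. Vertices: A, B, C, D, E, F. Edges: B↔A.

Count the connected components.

From A: component {A, B}.
From C: component {C}.
From D: component {D}.
From E: component {E}.
From F: component {F}.
That's 5 components.

5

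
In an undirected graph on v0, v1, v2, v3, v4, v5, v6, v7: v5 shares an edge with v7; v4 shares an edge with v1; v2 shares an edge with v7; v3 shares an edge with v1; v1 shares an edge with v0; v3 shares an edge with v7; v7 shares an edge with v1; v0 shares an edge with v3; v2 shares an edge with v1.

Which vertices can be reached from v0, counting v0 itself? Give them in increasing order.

v0, v1, v2, v3, v4, v5, v7

Start at v0.
Its neighbours: v1, v3.
Then their neighbours: v2, v4, v7.
Then next layer: v5.
Nothing further is reachable.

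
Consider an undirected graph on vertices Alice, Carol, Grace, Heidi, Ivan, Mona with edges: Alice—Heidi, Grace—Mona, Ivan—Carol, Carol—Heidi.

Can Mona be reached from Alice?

No

Explore from Alice.
Distance 1: reach Heidi.
Distance 2: reach Carol.
Distance 3: reach Ivan.
The search is exhausted without reaching Mona; it lies in a different component.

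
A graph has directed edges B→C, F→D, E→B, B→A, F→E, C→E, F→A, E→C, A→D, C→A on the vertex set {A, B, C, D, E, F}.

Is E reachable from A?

No

Explore from A.
Distance 1: reach D.
The search from A is exhausted; no directed path reaches E.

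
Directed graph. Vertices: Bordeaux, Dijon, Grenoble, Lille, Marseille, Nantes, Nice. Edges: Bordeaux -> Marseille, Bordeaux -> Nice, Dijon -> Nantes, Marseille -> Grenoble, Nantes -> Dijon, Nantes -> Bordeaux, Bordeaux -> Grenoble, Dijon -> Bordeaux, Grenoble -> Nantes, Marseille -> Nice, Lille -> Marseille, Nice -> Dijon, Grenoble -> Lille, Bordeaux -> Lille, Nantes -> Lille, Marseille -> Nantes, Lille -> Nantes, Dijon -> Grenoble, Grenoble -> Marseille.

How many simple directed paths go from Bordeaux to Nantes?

22

Bordeaux→Grenoble→Lille→Marseille→Nantes
Bordeaux→Grenoble→Lille→Marseille→Nice→Dijon→Nantes
Bordeaux→Grenoble→Lille→Nantes
Bordeaux→Grenoble→Marseille→Nantes
Bordeaux→Grenoble→Marseille→Nice→Dijon→Nantes
Bordeaux→Grenoble→Nantes
Bordeaux→Lille→Marseille→Grenoble→Nantes
Bordeaux→Lille→Marseille→Nantes
... and 14 more.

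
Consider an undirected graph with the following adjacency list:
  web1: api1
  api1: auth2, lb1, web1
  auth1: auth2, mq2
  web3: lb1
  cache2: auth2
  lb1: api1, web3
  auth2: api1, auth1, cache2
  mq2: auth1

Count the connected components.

1

From api1: component {api1, auth1, auth2, cache2, lb1, mq2, web1, web3}.
That's 1 component.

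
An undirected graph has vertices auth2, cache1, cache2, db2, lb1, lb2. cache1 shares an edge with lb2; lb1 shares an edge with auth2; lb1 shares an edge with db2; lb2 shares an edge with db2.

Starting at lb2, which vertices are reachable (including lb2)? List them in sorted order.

Start at lb2.
Its neighbours: cache1, db2.
Then their neighbours: lb1.
Then next layer: auth2.
Nothing further is reachable.

auth2, cache1, db2, lb1, lb2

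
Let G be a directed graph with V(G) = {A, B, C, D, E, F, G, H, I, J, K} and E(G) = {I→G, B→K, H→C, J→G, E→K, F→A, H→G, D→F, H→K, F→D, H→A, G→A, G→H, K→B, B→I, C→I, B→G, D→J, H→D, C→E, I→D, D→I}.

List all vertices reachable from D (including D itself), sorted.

A, B, C, D, E, F, G, H, I, J, K

Start at D.
Its neighbours: F, I, J.
Then their neighbours: A, G.
Then next layer: H.
Then next layer: C, K.
Then next layer: B, E.
Every vertex is now reached.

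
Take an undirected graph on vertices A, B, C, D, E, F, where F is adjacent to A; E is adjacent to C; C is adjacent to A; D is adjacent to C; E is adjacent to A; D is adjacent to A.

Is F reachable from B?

No

B has no edges, so nothing is reachable from it.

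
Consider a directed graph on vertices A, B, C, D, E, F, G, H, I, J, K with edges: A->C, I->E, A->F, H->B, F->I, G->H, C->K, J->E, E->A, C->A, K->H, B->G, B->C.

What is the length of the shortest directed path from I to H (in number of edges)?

Distance 0: I.
Distance 1: E.
Distance 2: A.
Distance 3: C, F.
Distance 4: K.
Distance 5: H — contains H.

5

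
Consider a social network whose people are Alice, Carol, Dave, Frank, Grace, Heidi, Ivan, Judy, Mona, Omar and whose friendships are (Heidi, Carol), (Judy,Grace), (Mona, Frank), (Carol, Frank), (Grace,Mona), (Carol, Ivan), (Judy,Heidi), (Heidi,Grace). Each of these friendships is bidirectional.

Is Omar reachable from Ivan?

No

Explore from Ivan.
Distance 1: reach Carol.
Distance 2: reach Frank, Heidi.
Distance 3: reach Grace, Judy, Mona.
The search is exhausted without reaching Omar; it lies in a different component.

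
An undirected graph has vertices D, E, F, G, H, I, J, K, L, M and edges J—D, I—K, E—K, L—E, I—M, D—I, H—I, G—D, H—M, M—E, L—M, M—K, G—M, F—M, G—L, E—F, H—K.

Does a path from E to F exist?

Explore from E.
Distance 1: reach F, K, L, M.
Found F.

Yes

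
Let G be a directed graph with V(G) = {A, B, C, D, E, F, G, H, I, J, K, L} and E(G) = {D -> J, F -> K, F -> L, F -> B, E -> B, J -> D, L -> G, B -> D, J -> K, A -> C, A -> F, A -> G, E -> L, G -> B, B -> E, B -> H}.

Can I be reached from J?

No

Explore from J.
Distance 1: reach D, K.
The search from J is exhausted; no directed path reaches I.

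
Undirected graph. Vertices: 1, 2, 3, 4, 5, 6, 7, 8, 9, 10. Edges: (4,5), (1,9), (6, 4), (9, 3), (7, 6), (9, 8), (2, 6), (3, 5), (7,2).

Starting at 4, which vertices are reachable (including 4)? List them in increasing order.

Start at 4.
Its neighbours: 5, 6.
Then their neighbours: 2, 3, 7.
Then next layer: 9.
Then next layer: 1, 8.
Nothing further is reachable.

1, 2, 3, 4, 5, 6, 7, 8, 9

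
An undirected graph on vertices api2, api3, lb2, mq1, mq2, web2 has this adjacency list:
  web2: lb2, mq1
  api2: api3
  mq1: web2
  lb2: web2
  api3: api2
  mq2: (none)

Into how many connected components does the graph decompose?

From api2: component {api2, api3}.
From lb2: component {lb2, mq1, web2}.
From mq2: component {mq2}.
That's 3 components.

3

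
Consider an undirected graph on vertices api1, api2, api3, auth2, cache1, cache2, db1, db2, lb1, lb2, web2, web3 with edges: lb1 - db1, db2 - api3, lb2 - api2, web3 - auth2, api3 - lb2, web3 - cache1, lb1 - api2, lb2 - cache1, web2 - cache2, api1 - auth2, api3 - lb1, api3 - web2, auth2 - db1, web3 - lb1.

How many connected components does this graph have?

1

From api1: component {api1, api2, api3, auth2, cache1, cache2, db1, db2, lb1, lb2, web2, web3}.
That's 1 component.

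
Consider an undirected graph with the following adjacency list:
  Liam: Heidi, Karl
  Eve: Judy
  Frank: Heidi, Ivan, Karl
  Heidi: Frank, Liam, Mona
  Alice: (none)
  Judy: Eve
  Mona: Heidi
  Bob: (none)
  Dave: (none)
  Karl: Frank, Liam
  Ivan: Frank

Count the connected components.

From Alice: component {Alice}.
From Bob: component {Bob}.
From Dave: component {Dave}.
From Eve: component {Eve, Judy}.
From Frank: component {Frank, Heidi, Ivan, Karl, Liam, Mona}.
That's 5 components.

5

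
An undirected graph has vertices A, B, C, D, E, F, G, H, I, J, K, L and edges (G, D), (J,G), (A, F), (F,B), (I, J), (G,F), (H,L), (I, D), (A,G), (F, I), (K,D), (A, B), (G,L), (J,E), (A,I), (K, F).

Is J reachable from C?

C has no edges, so nothing is reachable from it.

No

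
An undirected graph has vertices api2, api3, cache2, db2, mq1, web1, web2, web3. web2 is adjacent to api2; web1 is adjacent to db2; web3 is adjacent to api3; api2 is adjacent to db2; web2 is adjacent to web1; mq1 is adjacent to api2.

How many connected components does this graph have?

3

From api2: component {api2, db2, mq1, web1, web2}.
From api3: component {api3, web3}.
From cache2: component {cache2}.
That's 3 components.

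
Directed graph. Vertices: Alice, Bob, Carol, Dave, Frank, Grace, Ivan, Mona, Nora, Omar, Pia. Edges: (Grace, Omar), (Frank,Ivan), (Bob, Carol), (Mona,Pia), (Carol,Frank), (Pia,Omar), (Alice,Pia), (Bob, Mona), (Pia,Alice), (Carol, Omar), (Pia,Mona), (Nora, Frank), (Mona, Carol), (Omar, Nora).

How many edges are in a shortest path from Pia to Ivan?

4

Distance 0: Pia.
Distance 1: Alice, Mona, Omar.
Distance 2: Carol, Nora.
Distance 3: Frank.
Distance 4: Ivan — contains Ivan.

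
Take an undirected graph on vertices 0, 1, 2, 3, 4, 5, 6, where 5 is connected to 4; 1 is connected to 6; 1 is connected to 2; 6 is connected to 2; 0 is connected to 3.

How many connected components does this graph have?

From 0: component {0, 3}.
From 1: component {1, 2, 6}.
From 4: component {4, 5}.
That's 3 components.

3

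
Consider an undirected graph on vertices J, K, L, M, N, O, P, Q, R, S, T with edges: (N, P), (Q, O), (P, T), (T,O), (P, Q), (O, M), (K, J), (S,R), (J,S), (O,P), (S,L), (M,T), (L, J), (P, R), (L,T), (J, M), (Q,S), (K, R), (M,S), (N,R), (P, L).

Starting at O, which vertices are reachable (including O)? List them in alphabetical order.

Start at O.
Its neighbours: M, P, Q, T.
Then their neighbours: J, L, N, R, S.
Then next layer: K.
Every vertex is now reached.

J, K, L, M, N, O, P, Q, R, S, T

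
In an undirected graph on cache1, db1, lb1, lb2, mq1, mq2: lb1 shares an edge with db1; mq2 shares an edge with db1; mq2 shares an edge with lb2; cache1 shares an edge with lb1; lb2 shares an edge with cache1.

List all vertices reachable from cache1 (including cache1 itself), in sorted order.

Start at cache1.
Its neighbours: lb1, lb2.
Then their neighbours: db1, mq2.
Nothing further is reachable.

cache1, db1, lb1, lb2, mq2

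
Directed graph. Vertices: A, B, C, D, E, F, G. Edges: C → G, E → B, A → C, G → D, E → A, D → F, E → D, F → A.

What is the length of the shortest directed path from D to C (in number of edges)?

Distance 0: D.
Distance 1: F.
Distance 2: A.
Distance 3: C — contains C.

3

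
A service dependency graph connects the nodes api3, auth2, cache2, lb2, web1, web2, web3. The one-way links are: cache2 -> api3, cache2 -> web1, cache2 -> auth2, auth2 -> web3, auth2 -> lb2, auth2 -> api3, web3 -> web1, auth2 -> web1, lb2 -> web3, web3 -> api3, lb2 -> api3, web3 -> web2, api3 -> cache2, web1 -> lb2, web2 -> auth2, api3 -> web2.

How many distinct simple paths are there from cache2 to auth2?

5

cache2→api3→web2→auth2
cache2→auth2
cache2→web1→lb2→api3→web2→auth2
cache2→web1→lb2→web3→api3→web2→auth2
cache2→web1→lb2→web3→web2→auth2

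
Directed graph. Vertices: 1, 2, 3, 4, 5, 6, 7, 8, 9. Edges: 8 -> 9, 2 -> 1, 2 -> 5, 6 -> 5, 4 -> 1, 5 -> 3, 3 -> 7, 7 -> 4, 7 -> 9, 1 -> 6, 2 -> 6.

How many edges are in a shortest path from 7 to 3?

5

Distance 0: 7.
Distance 1: 4, 9.
Distance 2: 1.
Distance 3: 6.
Distance 4: 5.
Distance 5: 3 — contains 3.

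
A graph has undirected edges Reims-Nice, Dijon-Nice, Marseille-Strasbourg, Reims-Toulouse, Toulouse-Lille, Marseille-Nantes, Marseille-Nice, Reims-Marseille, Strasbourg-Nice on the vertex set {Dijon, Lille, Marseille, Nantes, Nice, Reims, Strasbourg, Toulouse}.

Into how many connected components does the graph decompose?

1

From Dijon: component {Dijon, Lille, Marseille, Nantes, Nice, Reims, Strasbourg, Toulouse}.
That's 1 component.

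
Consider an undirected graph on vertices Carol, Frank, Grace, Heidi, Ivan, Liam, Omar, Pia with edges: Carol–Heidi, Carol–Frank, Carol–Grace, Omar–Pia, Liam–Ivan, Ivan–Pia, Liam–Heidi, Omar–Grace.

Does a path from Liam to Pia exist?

Explore from Liam.
Distance 1: reach Heidi, Ivan.
Distance 2: reach Carol, Pia.
Found Pia.

Yes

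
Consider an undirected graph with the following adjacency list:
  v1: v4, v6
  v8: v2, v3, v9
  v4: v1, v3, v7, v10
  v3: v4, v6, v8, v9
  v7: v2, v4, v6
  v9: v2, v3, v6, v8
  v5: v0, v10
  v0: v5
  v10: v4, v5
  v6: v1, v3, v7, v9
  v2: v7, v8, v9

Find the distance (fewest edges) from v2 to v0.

5

Distance 0: v2.
Distance 1: v7, v8, v9.
Distance 2: v3, v4, v6.
Distance 3: v1, v10.
Distance 4: v5.
Distance 5: v0 — contains v0.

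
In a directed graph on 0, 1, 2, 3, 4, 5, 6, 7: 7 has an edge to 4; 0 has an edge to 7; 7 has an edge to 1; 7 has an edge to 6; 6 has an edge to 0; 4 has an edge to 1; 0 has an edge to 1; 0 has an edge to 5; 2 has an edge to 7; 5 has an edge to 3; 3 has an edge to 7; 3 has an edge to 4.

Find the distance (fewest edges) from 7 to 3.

4

Distance 0: 7.
Distance 1: 1, 4, 6.
Distance 2: 0.
Distance 3: 5.
Distance 4: 3 — contains 3.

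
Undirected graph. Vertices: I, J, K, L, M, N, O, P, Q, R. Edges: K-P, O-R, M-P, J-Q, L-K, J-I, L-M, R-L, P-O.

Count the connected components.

From I: component {I, J, Q}.
From K: component {K, L, M, O, P, R}.
From N: component {N}.
That's 3 components.

3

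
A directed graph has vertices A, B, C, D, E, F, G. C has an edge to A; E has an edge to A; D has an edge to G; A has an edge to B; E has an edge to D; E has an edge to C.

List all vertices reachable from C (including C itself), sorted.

Start at C.
Its neighbours: A.
Then their neighbours: B.
Nothing further is reachable.

A, B, C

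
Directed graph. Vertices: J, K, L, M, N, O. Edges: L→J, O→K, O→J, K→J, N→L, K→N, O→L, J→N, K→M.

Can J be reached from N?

Yes

Explore from N.
Distance 1: reach L.
Distance 2: reach J.
Found J.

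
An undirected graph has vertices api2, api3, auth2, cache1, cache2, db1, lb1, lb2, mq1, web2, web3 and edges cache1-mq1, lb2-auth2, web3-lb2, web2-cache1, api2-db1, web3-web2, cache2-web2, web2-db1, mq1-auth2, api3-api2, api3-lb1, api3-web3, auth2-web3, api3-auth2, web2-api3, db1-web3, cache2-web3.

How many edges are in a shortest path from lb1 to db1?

3

Distance 0: lb1.
Distance 1: api3.
Distance 2: api2, auth2, web2, web3.
Distance 3: cache1, cache2, db1, lb2, mq1 — contains db1.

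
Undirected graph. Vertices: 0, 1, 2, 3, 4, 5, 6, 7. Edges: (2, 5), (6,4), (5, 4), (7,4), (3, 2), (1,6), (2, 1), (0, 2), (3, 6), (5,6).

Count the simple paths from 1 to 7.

1–2–3–6–4–7
1–2–3–6–5–4–7
1–2–5–4–7
1–2–5–6–4–7
1–6–3–2–5–4–7
1–6–4–7
1–6–5–4–7

7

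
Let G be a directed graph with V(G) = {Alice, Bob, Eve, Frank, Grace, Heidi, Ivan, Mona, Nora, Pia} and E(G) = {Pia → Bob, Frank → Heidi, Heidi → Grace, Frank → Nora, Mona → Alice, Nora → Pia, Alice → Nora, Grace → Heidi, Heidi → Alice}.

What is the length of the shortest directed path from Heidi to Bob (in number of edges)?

4

Distance 0: Heidi.
Distance 1: Alice, Grace.
Distance 2: Nora.
Distance 3: Pia.
Distance 4: Bob — contains Bob.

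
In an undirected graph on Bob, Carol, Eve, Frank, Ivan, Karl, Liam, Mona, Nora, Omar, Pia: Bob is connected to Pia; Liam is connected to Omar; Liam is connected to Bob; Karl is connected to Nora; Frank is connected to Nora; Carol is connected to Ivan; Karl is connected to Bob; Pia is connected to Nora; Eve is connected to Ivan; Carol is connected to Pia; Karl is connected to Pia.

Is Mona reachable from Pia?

No

Explore from Pia.
Distance 1: reach Bob, Carol, Karl, Nora.
Distance 2: reach Frank, Ivan, Liam.
Distance 3: reach Eve, Omar.
The search is exhausted without reaching Mona; it lies in a different component.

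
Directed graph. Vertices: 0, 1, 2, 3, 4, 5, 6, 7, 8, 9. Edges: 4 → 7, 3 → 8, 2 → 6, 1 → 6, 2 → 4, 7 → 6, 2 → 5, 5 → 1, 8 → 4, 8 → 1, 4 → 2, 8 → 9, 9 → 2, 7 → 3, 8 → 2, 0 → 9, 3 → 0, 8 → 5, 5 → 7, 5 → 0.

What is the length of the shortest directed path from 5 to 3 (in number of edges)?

2

Distance 0: 5.
Distance 1: 0, 1, 7.
Distance 2: 3, 6, 9 — contains 3.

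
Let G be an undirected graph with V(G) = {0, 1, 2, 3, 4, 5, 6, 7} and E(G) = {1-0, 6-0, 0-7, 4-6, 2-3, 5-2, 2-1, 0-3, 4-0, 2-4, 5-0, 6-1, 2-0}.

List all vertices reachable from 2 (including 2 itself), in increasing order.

Start at 2.
Its neighbours: 0, 1, 3, 4, 5.
Then their neighbours: 6, 7.
Every vertex is now reached.

0, 1, 2, 3, 4, 5, 6, 7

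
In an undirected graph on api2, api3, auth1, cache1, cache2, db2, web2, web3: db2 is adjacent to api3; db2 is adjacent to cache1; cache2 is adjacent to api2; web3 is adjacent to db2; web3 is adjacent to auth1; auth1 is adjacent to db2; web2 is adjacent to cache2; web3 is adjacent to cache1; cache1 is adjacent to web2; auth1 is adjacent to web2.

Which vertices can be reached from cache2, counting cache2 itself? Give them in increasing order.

Start at cache2.
Its neighbours: api2, web2.
Then their neighbours: auth1, cache1.
Then next layer: db2, web3.
Then next layer: api3.
Every vertex is now reached.

api2, api3, auth1, cache1, cache2, db2, web2, web3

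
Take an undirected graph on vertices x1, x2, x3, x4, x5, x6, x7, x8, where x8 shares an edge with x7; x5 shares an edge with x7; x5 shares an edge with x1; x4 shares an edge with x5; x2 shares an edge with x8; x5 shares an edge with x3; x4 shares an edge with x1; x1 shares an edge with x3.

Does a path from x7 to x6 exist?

Explore from x7.
Distance 1: reach x5, x8.
Distance 2: reach x1, x2, x3, x4.
The search is exhausted without reaching x6; it lies in a different component.

No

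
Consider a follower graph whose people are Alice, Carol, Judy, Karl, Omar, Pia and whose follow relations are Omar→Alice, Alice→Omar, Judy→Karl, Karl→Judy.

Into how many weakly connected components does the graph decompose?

4

From Alice: component {Alice, Omar}.
From Carol: component {Carol}.
From Judy: component {Judy, Karl}.
From Pia: component {Pia}.
That's 4 components.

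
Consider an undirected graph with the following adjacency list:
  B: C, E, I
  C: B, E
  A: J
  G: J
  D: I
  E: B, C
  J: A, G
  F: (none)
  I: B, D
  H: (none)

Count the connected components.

From A: component {A, G, J}.
From B: component {B, C, D, E, I}.
From F: component {F}.
From H: component {H}.
That's 4 components.

4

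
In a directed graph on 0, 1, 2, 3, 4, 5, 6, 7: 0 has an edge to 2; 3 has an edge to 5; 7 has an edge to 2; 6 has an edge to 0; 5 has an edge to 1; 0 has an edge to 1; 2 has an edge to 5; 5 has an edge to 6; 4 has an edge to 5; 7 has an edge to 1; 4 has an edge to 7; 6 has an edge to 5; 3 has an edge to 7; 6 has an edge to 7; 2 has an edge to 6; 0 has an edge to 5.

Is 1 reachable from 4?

Explore from 4.
Distance 1: reach 5, 7.
Distance 2: reach 1, 2, 6.
Found 1.

Yes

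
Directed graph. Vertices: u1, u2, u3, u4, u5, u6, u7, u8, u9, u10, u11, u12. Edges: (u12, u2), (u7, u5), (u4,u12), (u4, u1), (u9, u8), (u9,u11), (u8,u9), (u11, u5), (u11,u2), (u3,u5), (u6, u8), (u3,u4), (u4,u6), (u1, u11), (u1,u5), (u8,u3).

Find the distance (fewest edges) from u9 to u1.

Distance 0: u9.
Distance 1: u8, u11.
Distance 2: u2, u3, u5.
Distance 3: u4.
Distance 4: u1, u6, u12 — contains u1.

4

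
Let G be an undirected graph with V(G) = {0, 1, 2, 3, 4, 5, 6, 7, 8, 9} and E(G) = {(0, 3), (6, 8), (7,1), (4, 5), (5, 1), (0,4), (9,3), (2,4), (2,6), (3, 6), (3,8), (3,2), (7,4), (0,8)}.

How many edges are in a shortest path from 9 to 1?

Distance 0: 9.
Distance 1: 3.
Distance 2: 0, 2, 6, 8.
Distance 3: 4.
Distance 4: 5, 7.
Distance 5: 1 — contains 1.

5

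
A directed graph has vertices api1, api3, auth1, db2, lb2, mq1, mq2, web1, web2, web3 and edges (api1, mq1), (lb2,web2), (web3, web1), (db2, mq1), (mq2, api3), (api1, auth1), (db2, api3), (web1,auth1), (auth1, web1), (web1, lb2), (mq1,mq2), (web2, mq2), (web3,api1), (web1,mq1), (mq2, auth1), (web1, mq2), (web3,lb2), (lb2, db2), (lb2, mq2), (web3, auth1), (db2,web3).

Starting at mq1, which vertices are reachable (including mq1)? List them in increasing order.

Start at mq1.
Its neighbours: mq2.
Then their neighbours: api3, auth1.
Then next layer: web1.
Then next layer: lb2.
Then next layer: db2, web2.
Then next layer: web3.
Then next layer: api1.
Every vertex is now reached.

api1, api3, auth1, db2, lb2, mq1, mq2, web1, web2, web3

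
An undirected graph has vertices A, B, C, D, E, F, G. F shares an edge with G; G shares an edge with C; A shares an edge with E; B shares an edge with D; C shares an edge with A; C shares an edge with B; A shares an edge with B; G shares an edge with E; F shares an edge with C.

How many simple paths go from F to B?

7

F–C–A–B
F–C–B
F–C–G–E–A–B
F–G–C–A–B
F–G–C–B
F–G–E–A–B
F–G–E–A–C–B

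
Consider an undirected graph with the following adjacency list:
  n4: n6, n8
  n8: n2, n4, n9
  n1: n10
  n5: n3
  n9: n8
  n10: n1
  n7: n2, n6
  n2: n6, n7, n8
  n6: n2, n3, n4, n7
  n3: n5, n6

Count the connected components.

From n1: component {n1, n10}.
From n2: component {n2, n3, n4, n5, n6, n7, n8, n9}.
That's 2 components.

2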